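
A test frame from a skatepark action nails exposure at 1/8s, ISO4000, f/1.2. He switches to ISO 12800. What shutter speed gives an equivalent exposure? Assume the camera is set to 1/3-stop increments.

ISO: 4000 → 5000 → 6400 → 8000 → 10000 → 12800 — 1 2/3 stops raised (brighter).
Need 1 2/3 stops darker from the shutter speed: 1/8 → 1/10 → 1/13 → 1/15 → 1/20 → 1/25.

1/25s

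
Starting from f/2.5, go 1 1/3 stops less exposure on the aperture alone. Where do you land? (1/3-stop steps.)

Aperture: f/2.5 → f/2.8 → f/3.2 → f/3.5 → f/4 — 1 1/3 stops stopped down (darker).

f/4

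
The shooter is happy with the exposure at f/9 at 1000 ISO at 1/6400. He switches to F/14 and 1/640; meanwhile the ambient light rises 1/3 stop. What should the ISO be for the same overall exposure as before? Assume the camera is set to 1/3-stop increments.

Scene light: 1/3 stop brighter.
Aperture: f/9 → f/10 → f/11 → f/13 → f/14 — 1 1/3 stops stopped down (darker).
Shutter speed: 1/6400 → 1/5000 → 1/4000 → 1/3200 → 1/2500 → 1/2000 → 1/1600 → 1/1250 → 1/1000 → 1/800 → 1/640 — 3 1/3 stops slower (brighter).
Net so far: 2 1/3 stops brighter. ISO: 1000 → 800 → 640 → 500 → 400 → 320 → 250 → 200.

ISO 200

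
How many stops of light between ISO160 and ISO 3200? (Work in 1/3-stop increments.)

160 → 200 → 250 → 320 → 400 → 500 → 640 → 800 → 1000 → 1250 → 1600 → 2000 → 2500 → 3200 — count the steps: 13 third-stops = 4 1/3 stops.

4 1/3 stops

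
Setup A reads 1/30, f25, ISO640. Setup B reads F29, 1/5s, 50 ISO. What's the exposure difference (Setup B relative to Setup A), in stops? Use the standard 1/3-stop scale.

Aperture: f/25 → f/29 — 1/3 stop stopped down (darker).
Shutter speed: 1/30 → 1/25 → 1/20 → 1/15 → 1/13 → 1/10 → 1/8 → 1/6 → 1/5 — 2 2/3 stops slower (brighter).
ISO: 640 → 500 → 400 → 320 → 250 → 200 → 160 → 125 → 100 → 80 → 64 → 50 — 3 2/3 stops dropped (darker).
Net: −1/3 +2 2/3 −3 2/3 = −1 1/3 stops.

1 1/3 stops darker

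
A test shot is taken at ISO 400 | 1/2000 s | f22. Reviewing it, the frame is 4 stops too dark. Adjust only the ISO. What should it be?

ISO 6400

Underexposed by 4 stops → need 4 stops brighter.
ISO: 400 → 800 → 1600 → 3200 → 6400.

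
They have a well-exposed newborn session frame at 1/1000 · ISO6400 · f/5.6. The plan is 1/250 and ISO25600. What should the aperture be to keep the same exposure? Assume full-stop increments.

f/22

Shutter speed: 1/1000 → 1/500 → 1/250 — 2 stops slower (brighter).
ISO: 6400 → 12800 → 25600 — 2 stops raised (brighter).
Net change so far: 4 stops brighter. Offset with the aperture: f/5.6 → f/8 → f/11 → f/16 → f/22.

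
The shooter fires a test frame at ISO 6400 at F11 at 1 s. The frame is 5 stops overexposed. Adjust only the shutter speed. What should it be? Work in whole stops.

1/30s

Overexposed by 5 stops → need 5 stops darker.
Shutter speed: 1 → 1/2 → 1/4 → 1/8 → 1/15 → 1/30.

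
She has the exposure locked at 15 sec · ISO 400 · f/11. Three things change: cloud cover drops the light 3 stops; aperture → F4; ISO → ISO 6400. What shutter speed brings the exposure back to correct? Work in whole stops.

Scene light: 3 stops darker.
Aperture: f/11 → f/8 → f/5.6 → f/4 — 3 stops opened up (brighter).
ISO: 400 → 800 → 1600 → 3200 → 6400 — 4 stops raised (brighter).
Net so far: 4 stops brighter. Shutter speed: 15 → 8 → 4 → 2 → 1.

1 s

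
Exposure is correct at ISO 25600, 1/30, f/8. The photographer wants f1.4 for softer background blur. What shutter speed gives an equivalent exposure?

Aperture: f/8 → f/5.6 → f/4 → f/2.8 → f/2 → f/1.4 — 5 stops opened up (brighter).
Need 5 stops darker from the shutter speed: 1/30 → 1/60 → 1/125 → 1/250 → 1/500 → 1/1000.

1/1000s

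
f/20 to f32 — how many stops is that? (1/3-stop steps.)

f/20 → f/22 → f/25 → f/29 → f/32 — count the steps: 4 third-stops = 1 1/3 stops.

1 1/3 stops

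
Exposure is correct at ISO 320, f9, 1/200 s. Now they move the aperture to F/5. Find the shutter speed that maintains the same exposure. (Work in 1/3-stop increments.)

1/640s

Aperture: f/9 → f/8 → f/7.1 → f/6.3 → f/5.6 → f/5 — 1 2/3 stops wider (brighter).
Need 1 2/3 stops darker from the shutter speed: 1/200 → 1/250 → 1/320 → 1/400 → 1/500 → 1/640.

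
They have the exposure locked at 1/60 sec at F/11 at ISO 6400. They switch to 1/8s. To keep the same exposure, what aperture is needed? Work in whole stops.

Shutter speed: 1/60 → 1/30 → 1/15 → 1/8 — 3 stops longer (brighter).
Need 3 stops darker from the aperture: f/11 → f/16 → f/22 → f/32.

f/32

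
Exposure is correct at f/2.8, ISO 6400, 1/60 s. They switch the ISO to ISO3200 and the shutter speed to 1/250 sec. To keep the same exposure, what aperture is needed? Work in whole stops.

f/1.0

ISO: 6400 → 3200 — 1 stop lower (darker).
Shutter speed: 1/60 → 1/125 → 1/250 — 2 stops faster (darker).
Net change so far: 3 stops darker. Offset with the aperture: f/2.8 → f/2 → f/1.4 → f/1.0.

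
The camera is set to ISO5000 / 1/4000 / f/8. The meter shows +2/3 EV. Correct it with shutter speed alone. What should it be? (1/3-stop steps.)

1/6400s

Overexposed by 2/3 stop → need 2/3 stop darker.
Shutter speed: 1/4000 → 1/5000 → 1/6400.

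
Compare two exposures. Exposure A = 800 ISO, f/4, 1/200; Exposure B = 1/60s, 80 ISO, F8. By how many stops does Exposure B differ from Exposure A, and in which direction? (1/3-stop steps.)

Aperture: f/4 → f/4.5 → f/5 → f/5.6 → f/6.3 → f/7.1 → f/8 — 2 stops smaller aperture (darker).
Shutter speed: 1/200 → 1/160 → 1/125 → 1/100 → 1/80 → 1/60 — 1 2/3 stops slower (brighter).
ISO: 800 → 640 → 500 → 400 → 320 → 250 → 200 → 160 → 125 → 100 → 80 — 3 1/3 stops lower (darker).
Net: −2 +1 2/3 −3 1/3 = −3 2/3 stops.

3 2/3 stops darker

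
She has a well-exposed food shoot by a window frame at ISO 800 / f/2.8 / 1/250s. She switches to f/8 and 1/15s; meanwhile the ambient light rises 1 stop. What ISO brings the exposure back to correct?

Scene light: 1 stop brighter.
Aperture: f/2.8 → f/4 → f/5.6 → f/8 — 3 stops smaller aperture (darker).
Shutter speed: 1/250 → 1/125 → 1/60 → 1/30 → 1/15 — 4 stops slower (brighter).
Net so far: 2 stops brighter. ISO: 800 → 400 → 200.

ISO 200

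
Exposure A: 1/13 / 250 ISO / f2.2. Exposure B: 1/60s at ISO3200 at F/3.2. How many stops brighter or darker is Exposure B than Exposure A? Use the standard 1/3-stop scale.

1/3 stop brighter

Aperture: f/2.2 → f/2.5 → f/2.8 → f/3.2 — 1 stop smaller aperture (darker).
Shutter speed: 1/13 → 1/15 → 1/20 → 1/25 → 1/30 → 1/40 → 1/50 → 1/60 — 2 1/3 stops shorter (darker).
ISO: 250 → 320 → 400 → 500 → 640 → 800 → 1000 → 1250 → 1600 → 2000 → 2500 → 3200 — 3 2/3 stops higher (brighter).
Net: −1 −2 1/3 +3 2/3 = +1/3 stops.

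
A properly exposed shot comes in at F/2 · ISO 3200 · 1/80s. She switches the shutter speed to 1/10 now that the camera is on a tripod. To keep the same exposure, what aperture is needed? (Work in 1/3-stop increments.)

Shutter speed: 1/80 → 1/60 → 1/50 → 1/40 → 1/30 → 1/25 → 1/20 → 1/15 → 1/13 → 1/10 — 3 stops slower (brighter).
Need 3 stops darker from the aperture: f/2 → f/2.2 → f/2.5 → f/2.8 → f/3.2 → f/3.5 → f/4 → f/4.5 → f/5 → f/5.6.

f/5.6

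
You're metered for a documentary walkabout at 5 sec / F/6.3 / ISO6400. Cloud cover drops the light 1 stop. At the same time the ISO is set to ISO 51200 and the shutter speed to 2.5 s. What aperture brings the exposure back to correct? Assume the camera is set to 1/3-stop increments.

Scene light: 1 stop darker.
ISO: 6400 → 8000 → 10000 → 12800 → 16000 → 20000 → 25600 → 32000 → 40000 → 51200 — 3 stops higher (brighter).
Shutter speed: 5 → 4 → 3.2 → 2.5 — 1 stop shorter (darker).
Net so far: 1 stop brighter. Aperture: f/6.3 → f/7.1 → f/8 → f/9.

f/9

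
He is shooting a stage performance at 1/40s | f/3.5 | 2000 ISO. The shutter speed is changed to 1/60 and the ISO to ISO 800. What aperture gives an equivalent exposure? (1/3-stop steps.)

f/1.8

Shutter speed: 1/40 → 1/50 → 1/60 — 2/3 stop shorter (darker).
ISO: 2000 → 1600 → 1250 → 1000 → 800 — 1 1/3 stops dropped (darker).
Net change so far: 2 stops darker. Offset with the aperture: f/3.5 → f/3.2 → f/2.8 → f/2.5 → f/2.2 → f/2 → f/1.8.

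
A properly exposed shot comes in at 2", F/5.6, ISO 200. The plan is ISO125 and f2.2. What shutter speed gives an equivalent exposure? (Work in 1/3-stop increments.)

ISO: 200 → 160 → 125 — 2/3 stop lower (darker).
Aperture: f/5.6 → f/5 → f/4.5 → f/4 → f/3.5 → f/3.2 → f/2.8 → f/2.5 → f/2.2 — 2 2/3 stops larger aperture (brighter).
Net change so far: 2 stops brighter. Offset with the shutter speed: 2 → 1.6 → 1.3 → 1 → 0.8 → 0.6 → 0.5.

0.5 s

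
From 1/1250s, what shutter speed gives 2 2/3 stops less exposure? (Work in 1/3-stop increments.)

1/8000s

Shutter speed: 1/1250 → 1/1600 → 1/2000 → 1/2500 → 1/3200 → 1/4000 → 1/5000 → 1/6400 → 1/8000 — 2 2/3 stops shorter (darker).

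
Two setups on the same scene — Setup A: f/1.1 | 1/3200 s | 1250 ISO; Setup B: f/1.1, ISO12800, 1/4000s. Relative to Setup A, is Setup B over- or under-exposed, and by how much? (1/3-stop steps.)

3 stops brighter

Aperture: unchanged.
Shutter speed: 1/3200 → 1/4000 — 1/3 stop shorter (darker).
ISO: 1250 → 1600 → 2000 → 2500 → 3200 → 4000 → 5000 → 6400 → 8000 → 10000 → 12800 — 3 1/3 stops higher (brighter).
Net: −1/3 +3 1/3 = +3 stops.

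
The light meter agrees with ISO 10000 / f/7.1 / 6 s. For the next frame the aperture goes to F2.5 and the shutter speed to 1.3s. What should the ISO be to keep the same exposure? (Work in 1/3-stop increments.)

Aperture: f/7.1 → f/6.3 → f/5.6 → f/5 → f/4.5 → f/4 → f/3.5 → f/3.2 → f/2.8 → f/2.5 — 3 stops wider (brighter).
Shutter speed: 6 → 5 → 4 → 3.2 → 2.5 → 2 → 1.6 → 1.3 — 2 1/3 stops shorter (darker).
Net change so far: 2/3 stop brighter. Offset with the ISO: 10000 → 8000 → 6400.

ISO 6400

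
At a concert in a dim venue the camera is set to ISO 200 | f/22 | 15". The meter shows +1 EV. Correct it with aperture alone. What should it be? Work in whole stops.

f/32

Overexposed by 1 stop → need 1 stop darker.
Aperture: f/22 → f/32.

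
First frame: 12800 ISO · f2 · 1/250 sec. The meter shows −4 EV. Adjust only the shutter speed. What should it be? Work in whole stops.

Underexposed by 4 stops → need 4 stops brighter.
Shutter speed: 1/250 → 1/125 → 1/60 → 1/30 → 1/15.

1/15s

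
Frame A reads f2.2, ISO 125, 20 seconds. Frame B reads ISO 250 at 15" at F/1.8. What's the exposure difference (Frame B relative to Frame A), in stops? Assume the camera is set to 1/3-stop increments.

1 1/3 stops brighter

Aperture: f/2.2 → f/2 → f/1.8 — 2/3 stop opened up (brighter).
Shutter speed: 20 → 15 — 1/3 stop shorter (darker).
ISO: 125 → 160 → 200 → 250 — 1 stop higher (brighter).
Net: +2/3 −1/3 +1 = +1 1/3 stops.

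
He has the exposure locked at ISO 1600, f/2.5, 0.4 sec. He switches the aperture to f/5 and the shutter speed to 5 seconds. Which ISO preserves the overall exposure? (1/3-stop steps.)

Aperture: f/2.5 → f/2.8 → f/3.2 → f/3.5 → f/4 → f/4.5 → f/5 — 2 stops stopped down (darker).
Shutter speed: 0.4 → 0.5 → 0.6 → 0.8 → 1 → 1.3 → 1.6 → 2 → 2.5 → 3.2 → 4 → 5 — 3 2/3 stops slower (brighter).
Net change so far: 1 2/3 stops brighter. Offset with the ISO: 1600 → 1250 → 1000 → 800 → 640 → 500.

ISO 500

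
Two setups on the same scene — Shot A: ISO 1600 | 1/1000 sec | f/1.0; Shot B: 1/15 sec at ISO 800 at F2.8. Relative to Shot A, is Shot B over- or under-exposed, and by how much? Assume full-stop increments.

2 stops brighter

Aperture: f/1.0 → f/1.4 → f/2 → f/2.8 — 3 stops narrower (darker).
Shutter speed: 1/1000 → 1/500 → 1/250 → 1/125 → 1/60 → 1/30 → 1/15 — 6 stops longer (brighter).
ISO: 1600 → 800 — 1 stop dropped (darker).
Net: −3 +6 −1 = +2 stops.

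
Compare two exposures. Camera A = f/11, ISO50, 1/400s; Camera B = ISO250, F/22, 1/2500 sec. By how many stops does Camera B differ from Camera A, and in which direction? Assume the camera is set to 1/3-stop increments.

Aperture: f/11 → f/13 → f/14 → f/16 → f/18 → f/20 → f/22 — 2 stops smaller aperture (darker).
Shutter speed: 1/400 → 1/500 → 1/640 → 1/800 → 1/1000 → 1/1250 → 1/1600 → 1/2000 → 1/2500 — 2 2/3 stops faster (darker).
ISO: 50 → 64 → 80 → 100 → 125 → 160 → 200 → 250 — 2 1/3 stops higher (brighter).
Net: −2 −2 2/3 +2 1/3 = −2 1/3 stops.

2 1/3 stops darker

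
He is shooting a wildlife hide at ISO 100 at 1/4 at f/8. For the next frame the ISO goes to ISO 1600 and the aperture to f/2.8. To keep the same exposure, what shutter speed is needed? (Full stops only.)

ISO: 100 → 200 → 400 → 800 → 1600 — 4 stops higher (brighter).
Aperture: f/8 → f/5.6 → f/4 → f/2.8 — 3 stops wider (brighter).
Net change so far: 7 stops brighter. Offset with the shutter speed: 1/4 → 1/8 → 1/15 → 1/30 → 1/60 → 1/125 → 1/250 → 1/500.

1/500s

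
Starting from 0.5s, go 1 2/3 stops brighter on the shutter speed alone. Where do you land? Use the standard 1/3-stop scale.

Shutter speed: 0.5 → 0.6 → 0.8 → 1 → 1.3 → 1.6 — 1 2/3 stops longer (brighter).

1.6 s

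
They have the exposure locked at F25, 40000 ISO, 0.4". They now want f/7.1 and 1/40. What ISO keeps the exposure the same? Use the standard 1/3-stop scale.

ISO 51200

Aperture: f/25 → f/22 → f/20 → f/18 → f/16 → f/14 → f/13 → f/11 → f/10 → f/9 → f/8 → f/7.1 — 3 2/3 stops wider (brighter).
Shutter speed: 0.4 → 0.3 → 1/4 → 1/5 → 1/6 → 1/8 → 1/10 → 1/13 → 1/15 → 1/20 → 1/25 → 1/30 → 1/40 — 4 stops shorter (darker).
Net change so far: 1/3 stop darker. Offset with the ISO: 40000 → 51200.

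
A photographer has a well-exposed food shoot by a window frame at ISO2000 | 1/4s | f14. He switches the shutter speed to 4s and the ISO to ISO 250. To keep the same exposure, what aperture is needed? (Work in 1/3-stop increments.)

Shutter speed: 1/4 → 0.3 → 0.4 → 0.5 → 0.6 → 0.8 → 1 → 1.3 → 1.6 → 2 → 2.5 → 3.2 → 4 — 4 stops longer (brighter).
ISO: 2000 → 1600 → 1250 → 1000 → 800 → 640 → 500 → 400 → 320 → 250 — 3 stops lower (darker).
Net change so far: 1 stop brighter. Offset with the aperture: f/14 → f/16 → f/18 → f/20.

f/20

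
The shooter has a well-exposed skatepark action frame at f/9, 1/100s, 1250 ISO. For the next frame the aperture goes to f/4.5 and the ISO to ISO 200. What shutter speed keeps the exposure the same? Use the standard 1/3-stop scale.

1/60s

Aperture: f/9 → f/8 → f/7.1 → f/6.3 → f/5.6 → f/5 → f/4.5 — 2 stops wider (brighter).
ISO: 1250 → 1000 → 800 → 640 → 500 → 400 → 320 → 250 → 200 — 2 2/3 stops lower (darker).
Net change so far: 2/3 stop darker. Offset with the shutter speed: 1/100 → 1/80 → 1/60.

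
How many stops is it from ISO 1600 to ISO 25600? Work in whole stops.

1600 → 3200 → 6400 → 12800 → 25600 — count the steps: 4 stops.

4 stops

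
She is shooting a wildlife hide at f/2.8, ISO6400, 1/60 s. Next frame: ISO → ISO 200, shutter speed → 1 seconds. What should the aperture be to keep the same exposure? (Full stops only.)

f/4

ISO: 6400 → 3200 → 1600 → 800 → 400 → 200 — 5 stops dropped (darker).
Shutter speed: 1/60 → 1/30 → 1/15 → 1/8 → 1/4 → 1/2 → 1 — 6 stops slower (brighter).
Net change so far: 1 stop brighter. Offset with the aperture: f/2.8 → f/4.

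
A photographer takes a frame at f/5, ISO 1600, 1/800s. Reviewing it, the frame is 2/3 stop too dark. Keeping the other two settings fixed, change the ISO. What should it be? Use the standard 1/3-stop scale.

Underexposed by 2/3 stop → need 2/3 stop brighter.
ISO: 1600 → 2000 → 2500.

ISO 2500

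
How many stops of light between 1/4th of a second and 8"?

5 stops

1/4 → 1/2 → 1 → 2 → 4 → 8 — count the steps: 5 stops.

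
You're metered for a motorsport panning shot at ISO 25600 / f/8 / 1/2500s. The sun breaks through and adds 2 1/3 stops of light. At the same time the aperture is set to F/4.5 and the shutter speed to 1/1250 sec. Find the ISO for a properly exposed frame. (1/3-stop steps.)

ISO 800

Scene light: 2 1/3 stops brighter.
Aperture: f/8 → f/7.1 → f/6.3 → f/5.6 → f/5 → f/4.5 — 1 2/3 stops larger aperture (brighter).
Shutter speed: 1/2500 → 1/2000 → 1/1600 → 1/1250 — 1 stop longer (brighter).
Net so far: 5 stops brighter. ISO: 25600 → 20000 → 16000 → 12800 → 10000 → 8000 → 6400 → 5000 → 4000 → 3200 → 2500 → 2000 → 1600 → 1250 → 1000 → 800.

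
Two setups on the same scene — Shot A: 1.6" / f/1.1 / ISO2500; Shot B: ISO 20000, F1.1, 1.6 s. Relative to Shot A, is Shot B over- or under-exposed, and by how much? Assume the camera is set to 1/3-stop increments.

3 stops brighter

Aperture: unchanged.
Shutter speed: unchanged.
ISO: 2500 → 3200 → 4000 → 5000 → 6400 → 8000 → 10000 → 12800 → 16000 → 20000 — 3 stops raised (brighter).
Net: +3 = +3 stops.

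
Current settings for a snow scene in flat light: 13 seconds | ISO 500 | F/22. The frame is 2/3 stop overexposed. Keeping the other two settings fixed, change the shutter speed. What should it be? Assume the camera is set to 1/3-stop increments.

Overexposed by 2/3 stop → need 2/3 stop darker.
Shutter speed: 13 → 10 → 8.

8 s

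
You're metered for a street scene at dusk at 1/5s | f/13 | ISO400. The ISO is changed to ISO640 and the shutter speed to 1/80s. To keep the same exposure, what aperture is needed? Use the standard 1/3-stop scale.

f/4

ISO: 400 → 500 → 640 — 2/3 stop higher (brighter).
Shutter speed: 1/5 → 1/6 → 1/8 → 1/10 → 1/13 → 1/15 → 1/20 → 1/25 → 1/30 → 1/40 → 1/50 → 1/60 → 1/80 — 4 stops faster (darker).
Net change so far: 3 1/3 stops darker. Offset with the aperture: f/13 → f/11 → f/10 → f/9 → f/8 → f/7.1 → f/6.3 → f/5.6 → f/5 → f/4.5 → f/4.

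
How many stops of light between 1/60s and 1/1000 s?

1/60 → 1/125 → 1/250 → 1/500 → 1/1000 — count the steps: 4 stops.

4 stops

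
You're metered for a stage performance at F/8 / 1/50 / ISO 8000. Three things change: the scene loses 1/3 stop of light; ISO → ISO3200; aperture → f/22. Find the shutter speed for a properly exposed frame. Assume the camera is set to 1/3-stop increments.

Scene light: 1/3 stop darker.
ISO: 8000 → 6400 → 5000 → 4000 → 3200 — 1 1/3 stops dropped (darker).
Aperture: f/8 → f/9 → f/10 → f/11 → f/13 → f/14 → f/16 → f/18 → f/20 → f/22 — 3 stops stopped down (darker).
Net so far: 4 2/3 stops darker. Shutter speed: 1/50 → 1/40 → 1/30 → 1/25 → 1/20 → 1/15 → 1/13 → 1/10 → 1/8 → 1/6 → 1/5 → 1/4 → 0.3 → 0.4 → 0.5.

0.5 s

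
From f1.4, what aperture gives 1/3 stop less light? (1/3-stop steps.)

f/1.6

Aperture: f/1.4 → f/1.6 — 1/3 stop smaller aperture (darker).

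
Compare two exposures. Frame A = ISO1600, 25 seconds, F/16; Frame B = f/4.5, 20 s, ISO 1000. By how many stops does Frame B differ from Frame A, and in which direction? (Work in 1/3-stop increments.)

2 2/3 stops brighter

Aperture: f/16 → f/14 → f/13 → f/11 → f/10 → f/9 → f/8 → f/7.1 → f/6.3 → f/5.6 → f/5 → f/4.5 — 3 2/3 stops opened up (brighter).
Shutter speed: 25 → 20 — 1/3 stop faster (darker).
ISO: 1600 → 1250 → 1000 — 2/3 stop dropped (darker).
Net: +3 2/3 −1/3 −2/3 = +2 2/3 stops.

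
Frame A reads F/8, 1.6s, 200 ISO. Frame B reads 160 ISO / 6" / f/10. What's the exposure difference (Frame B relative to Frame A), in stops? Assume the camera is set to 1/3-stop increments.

Aperture: f/8 → f/9 → f/10 — 2/3 stop narrower (darker).
Shutter speed: 1.6 → 2 → 2.5 → 3.2 → 4 → 5 → 6 — 2 stops longer (brighter).
ISO: 200 → 160 — 1/3 stop lower (darker).
Net: −2/3 +2 −1/3 = +1 stop.

1 stop brighter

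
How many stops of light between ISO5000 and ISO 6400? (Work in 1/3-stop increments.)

1/3 stop

5000 → 6400 — count the steps: 1 third-stops = 1/3 stop.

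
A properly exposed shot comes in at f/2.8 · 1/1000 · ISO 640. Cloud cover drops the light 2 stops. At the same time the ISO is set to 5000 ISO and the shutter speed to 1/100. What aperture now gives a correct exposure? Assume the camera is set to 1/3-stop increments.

f/13

Scene light: 2 stops darker.
ISO: 640 → 800 → 1000 → 1250 → 1600 → 2000 → 2500 → 3200 → 4000 → 5000 — 3 stops higher (brighter).
Shutter speed: 1/1000 → 1/800 → 1/640 → 1/500 → 1/400 → 1/320 → 1/250 → 1/200 → 1/160 → 1/125 → 1/100 — 3 1/3 stops longer (brighter).
Net so far: 4 1/3 stops brighter. Aperture: f/2.8 → f/3.2 → f/3.5 → f/4 → f/4.5 → f/5 → f/5.6 → f/6.3 → f/7.1 → f/8 → f/9 → f/10 → f/11 → f/13.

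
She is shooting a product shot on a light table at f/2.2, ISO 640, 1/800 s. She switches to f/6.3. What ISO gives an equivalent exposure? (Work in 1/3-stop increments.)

ISO 5000

Aperture: f/2.2 → f/2.5 → f/2.8 → f/3.2 → f/3.5 → f/4 → f/4.5 → f/5 → f/5.6 → f/6.3 — 3 stops smaller aperture (darker).
Need 3 stops brighter from the ISO: 640 → 800 → 1000 → 1250 → 1600 → 2000 → 2500 → 3200 → 4000 → 5000.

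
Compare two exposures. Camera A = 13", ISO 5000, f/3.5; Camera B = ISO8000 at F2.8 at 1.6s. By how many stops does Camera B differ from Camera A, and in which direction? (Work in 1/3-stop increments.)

Aperture: f/3.5 → f/3.2 → f/2.8 — 2/3 stop opened up (brighter).
Shutter speed: 13 → 10 → 8 → 6 → 5 → 4 → 3.2 → 2.5 → 2 → 1.6 — 3 stops shorter (darker).
ISO: 5000 → 6400 → 8000 — 2/3 stop higher (brighter).
Net: +2/3 −3 +2/3 = −1 2/3 stops.

1 2/3 stops darker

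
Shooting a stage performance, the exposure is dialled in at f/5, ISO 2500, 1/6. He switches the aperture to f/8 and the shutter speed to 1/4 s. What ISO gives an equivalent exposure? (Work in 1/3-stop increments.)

ISO 4000

Aperture: f/5 → f/5.6 → f/6.3 → f/7.1 → f/8 — 1 1/3 stops narrower (darker).
Shutter speed: 1/6 → 1/5 → 1/4 — 2/3 stop longer (brighter).
Net change so far: 2/3 stop darker. Offset with the ISO: 2500 → 3200 → 4000.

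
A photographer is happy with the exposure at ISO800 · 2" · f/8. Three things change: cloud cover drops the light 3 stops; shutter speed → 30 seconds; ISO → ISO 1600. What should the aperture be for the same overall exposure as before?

f/16

Scene light: 3 stops darker.
Shutter speed: 2 → 4 → 8 → 15 → 30 — 4 stops longer (brighter).
ISO: 800 → 1600 — 1 stop raised (brighter).
Net so far: 2 stops brighter. Aperture: f/8 → f/11 → f/16.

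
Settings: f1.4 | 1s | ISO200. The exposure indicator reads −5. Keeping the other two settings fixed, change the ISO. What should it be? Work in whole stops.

ISO 6400

Underexposed by 5 stops → need 5 stops brighter.
ISO: 200 → 400 → 800 → 1600 → 3200 → 6400.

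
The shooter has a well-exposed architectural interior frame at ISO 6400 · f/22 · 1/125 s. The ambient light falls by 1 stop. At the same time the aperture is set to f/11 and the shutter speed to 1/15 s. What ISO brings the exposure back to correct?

Scene light: 1 stop darker.
Aperture: f/22 → f/16 → f/11 — 2 stops opened up (brighter).
Shutter speed: 1/125 → 1/60 → 1/30 → 1/15 — 3 stops slower (brighter).
Net so far: 4 stops brighter. ISO: 6400 → 3200 → 1600 → 800 → 400.

ISO 400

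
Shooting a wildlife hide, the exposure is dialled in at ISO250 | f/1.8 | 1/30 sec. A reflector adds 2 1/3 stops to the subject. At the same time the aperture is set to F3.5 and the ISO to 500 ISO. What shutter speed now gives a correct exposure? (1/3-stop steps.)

Scene light: 2 1/3 stops brighter.
Aperture: f/1.8 → f/2 → f/2.2 → f/2.5 → f/2.8 → f/3.2 → f/3.5 — 2 stops smaller aperture (darker).
ISO: 250 → 320 → 400 → 500 — 1 stop raised (brighter).
Net so far: 1 1/3 stops brighter. Shutter speed: 1/30 → 1/40 → 1/50 → 1/60 → 1/80.

1/80s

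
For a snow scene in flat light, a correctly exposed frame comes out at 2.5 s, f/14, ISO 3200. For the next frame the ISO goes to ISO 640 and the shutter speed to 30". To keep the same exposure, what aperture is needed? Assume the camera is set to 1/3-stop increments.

ISO: 3200 → 2500 → 2000 → 1600 → 1250 → 1000 → 800 → 640 — 2 1/3 stops lower (darker).
Shutter speed: 2.5 → 3.2 → 4 → 5 → 6 → 8 → 10 → 13 → 15 → 20 → 25 → 30 — 3 2/3 stops slower (brighter).
Net change so far: 1 1/3 stops brighter. Offset with the aperture: f/14 → f/16 → f/18 → f/20 → f/22.

f/22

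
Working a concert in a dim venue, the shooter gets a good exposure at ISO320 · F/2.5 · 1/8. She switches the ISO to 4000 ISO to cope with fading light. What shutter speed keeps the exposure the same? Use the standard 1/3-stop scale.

1/100s

ISO: 320 → 400 → 500 → 640 → 800 → 1000 → 1250 → 1600 → 2000 → 2500 → 3200 → 4000 — 3 2/3 stops raised (brighter).
Need 3 2/3 stops darker from the shutter speed: 1/8 → 1/10 → 1/13 → 1/15 → 1/20 → 1/25 → 1/30 → 1/40 → 1/50 → 1/60 → 1/80 → 1/100.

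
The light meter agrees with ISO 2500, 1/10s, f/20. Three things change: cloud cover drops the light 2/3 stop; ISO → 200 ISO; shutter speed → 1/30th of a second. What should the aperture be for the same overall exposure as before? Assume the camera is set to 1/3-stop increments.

f/2.5

Scene light: 2/3 stop darker.
ISO: 2500 → 2000 → 1600 → 1250 → 1000 → 800 → 640 → 500 → 400 → 320 → 250 → 200 — 3 2/3 stops dropped (darker).
Shutter speed: 1/10 → 1/13 → 1/15 → 1/20 → 1/25 → 1/30 — 1 2/3 stops shorter (darker).
Net so far: 6 stops darker. Aperture: f/20 → f/18 → f/16 → f/14 → f/13 → f/11 → f/10 → f/9 → f/8 → f/7.1 → f/6.3 → f/5.6 → f/5 → f/4.5 → f/4 → f/3.5 → f/3.2 → f/2.8 → f/2.5.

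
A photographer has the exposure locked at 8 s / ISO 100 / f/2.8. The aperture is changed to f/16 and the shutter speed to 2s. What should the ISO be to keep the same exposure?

Aperture: f/2.8 → f/4 → f/5.6 → f/8 → f/11 → f/16 — 5 stops narrower (darker).
Shutter speed: 8 → 4 → 2 — 2 stops faster (darker).
Net change so far: 7 stops darker. Offset with the ISO: 100 → 200 → 400 → 800 → 1600 → 3200 → 6400 → 12800.

ISO 12800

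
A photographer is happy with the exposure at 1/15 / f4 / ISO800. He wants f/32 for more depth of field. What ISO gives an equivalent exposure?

ISO 51200

Aperture: f/4 → f/5.6 → f/8 → f/11 → f/16 → f/22 → f/32 — 6 stops smaller aperture (darker).
Need 6 stops brighter from the ISO: 800 → 1600 → 3200 → 6400 → 12800 → 25600 → 51200.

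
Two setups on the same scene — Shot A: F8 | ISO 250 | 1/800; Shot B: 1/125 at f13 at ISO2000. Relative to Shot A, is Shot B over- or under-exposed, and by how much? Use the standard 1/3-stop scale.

Aperture: f/8 → f/9 → f/10 → f/11 → f/13 — 1 1/3 stops smaller aperture (darker).
Shutter speed: 1/800 → 1/640 → 1/500 → 1/400 → 1/320 → 1/250 → 1/200 → 1/160 → 1/125 — 2 2/3 stops longer (brighter).
ISO: 250 → 320 → 400 → 500 → 640 → 800 → 1000 → 1250 → 1600 → 2000 — 3 stops higher (brighter).
Net: −1 1/3 +2 2/3 +3 = +4 1/3 stops.

4 1/3 stops brighter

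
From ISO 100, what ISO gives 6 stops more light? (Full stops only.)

ISO: 100 → 200 → 400 → 800 → 1600 → 3200 → 6400 — 6 stops raised (brighter).

ISO 6400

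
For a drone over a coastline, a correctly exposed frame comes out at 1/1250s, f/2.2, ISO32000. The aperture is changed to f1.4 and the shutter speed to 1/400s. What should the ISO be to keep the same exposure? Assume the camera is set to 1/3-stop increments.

ISO 4000

Aperture: f/2.2 → f/2 → f/1.8 → f/1.6 → f/1.4 — 1 1/3 stops wider (brighter).
Shutter speed: 1/1250 → 1/1000 → 1/800 → 1/640 → 1/500 → 1/400 — 1 2/3 stops slower (brighter).
Net change so far: 3 stops brighter. Offset with the ISO: 32000 → 25600 → 20000 → 16000 → 12800 → 10000 → 8000 → 6400 → 5000 → 4000.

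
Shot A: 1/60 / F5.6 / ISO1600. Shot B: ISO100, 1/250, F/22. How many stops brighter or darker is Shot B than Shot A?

10 stops darker

Aperture: f/5.6 → f/8 → f/11 → f/16 → f/22 — 4 stops smaller aperture (darker).
Shutter speed: 1/60 → 1/125 → 1/250 — 2 stops faster (darker).
ISO: 1600 → 800 → 400 → 200 → 100 — 4 stops lower (darker).
Net: −4 −2 −4 = −10 stops.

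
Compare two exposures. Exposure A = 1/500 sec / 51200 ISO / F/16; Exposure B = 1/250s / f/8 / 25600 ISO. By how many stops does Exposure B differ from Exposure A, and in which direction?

2 stops brighter

Aperture: f/16 → f/11 → f/8 — 2 stops larger aperture (brighter).
Shutter speed: 1/500 → 1/250 — 1 stop longer (brighter).
ISO: 51200 → 25600 — 1 stop dropped (darker).
Net: +2 +1 −1 = +2 stops.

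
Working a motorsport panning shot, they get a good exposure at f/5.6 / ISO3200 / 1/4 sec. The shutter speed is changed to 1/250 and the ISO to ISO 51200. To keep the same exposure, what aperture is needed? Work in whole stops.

Shutter speed: 1/4 → 1/8 → 1/15 → 1/30 → 1/60 → 1/125 → 1/250 — 6 stops faster (darker).
ISO: 3200 → 6400 → 12800 → 25600 → 51200 — 4 stops raised (brighter).
Net change so far: 2 stops darker. Offset with the aperture: f/5.6 → f/4 → f/2.8.

f/2.8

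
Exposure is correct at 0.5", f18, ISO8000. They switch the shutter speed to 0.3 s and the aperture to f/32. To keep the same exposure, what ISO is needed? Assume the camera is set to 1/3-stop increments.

Shutter speed: 0.5 → 0.4 → 0.3 — 2/3 stop shorter (darker).
Aperture: f/18 → f/20 → f/22 → f/25 → f/29 → f/32 — 1 2/3 stops stopped down (darker).
Net change so far: 2 1/3 stops darker. Offset with the ISO: 8000 → 10000 → 12800 → 16000 → 20000 → 25600 → 32000 → 40000.

ISO 40000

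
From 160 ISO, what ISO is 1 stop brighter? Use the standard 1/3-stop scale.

ISO: 160 → 200 → 250 → 320 — 1 stop raised (brighter).

ISO 320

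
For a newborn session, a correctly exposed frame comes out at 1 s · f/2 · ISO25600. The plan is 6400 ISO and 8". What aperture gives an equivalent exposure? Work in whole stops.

ISO: 25600 → 12800 → 6400 — 2 stops dropped (darker).
Shutter speed: 1 → 2 → 4 → 8 — 3 stops longer (brighter).
Net change so far: 1 stop brighter. Offset with the aperture: f/2 → f/2.8.

f/2.8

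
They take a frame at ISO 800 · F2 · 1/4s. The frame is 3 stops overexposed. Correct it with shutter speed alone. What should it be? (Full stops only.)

Overexposed by 3 stops → need 3 stops darker.
Shutter speed: 1/4 → 1/8 → 1/15 → 1/30.

1/30s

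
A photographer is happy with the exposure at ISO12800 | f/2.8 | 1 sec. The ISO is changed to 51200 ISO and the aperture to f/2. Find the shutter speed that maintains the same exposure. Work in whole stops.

1/8s

ISO: 12800 → 25600 → 51200 — 2 stops raised (brighter).
Aperture: f/2.8 → f/2 — 1 stop larger aperture (brighter).
Net change so far: 3 stops brighter. Offset with the shutter speed: 1 → 1/2 → 1/4 → 1/8.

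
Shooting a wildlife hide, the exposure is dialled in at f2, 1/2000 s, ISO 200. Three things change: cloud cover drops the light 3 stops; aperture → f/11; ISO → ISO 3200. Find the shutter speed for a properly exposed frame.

Scene light: 3 stops darker.
Aperture: f/2 → f/2.8 → f/4 → f/5.6 → f/8 → f/11 — 5 stops narrower (darker).
ISO: 200 → 400 → 800 → 1600 → 3200 — 4 stops raised (brighter).
Net so far: 4 stops darker. Shutter speed: 1/2000 → 1/1000 → 1/500 → 1/250 → 1/125.

1/125s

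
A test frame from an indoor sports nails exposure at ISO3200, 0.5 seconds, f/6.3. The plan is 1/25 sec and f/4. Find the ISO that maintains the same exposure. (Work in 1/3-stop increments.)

Shutter speed: 0.5 → 0.4 → 0.3 → 1/4 → 1/5 → 1/6 → 1/8 → 1/10 → 1/13 → 1/15 → 1/20 → 1/25 — 3 2/3 stops faster (darker).
Aperture: f/6.3 → f/5.6 → f/5 → f/4.5 → f/4 — 1 1/3 stops opened up (brighter).
Net change so far: 2 1/3 stops darker. Offset with the ISO: 3200 → 4000 → 5000 → 6400 → 8000 → 10000 → 12800 → 16000.

ISO 16000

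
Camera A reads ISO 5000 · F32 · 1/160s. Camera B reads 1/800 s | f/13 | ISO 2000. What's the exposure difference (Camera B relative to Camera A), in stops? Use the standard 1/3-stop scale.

1 stop darker

Aperture: f/32 → f/29 → f/25 → f/22 → f/20 → f/18 → f/16 → f/14 → f/13 — 2 2/3 stops opened up (brighter).
Shutter speed: 1/160 → 1/200 → 1/250 → 1/320 → 1/400 → 1/500 → 1/640 → 1/800 — 2 1/3 stops faster (darker).
ISO: 5000 → 4000 → 3200 → 2500 → 2000 — 1 1/3 stops dropped (darker).
Net: +2 2/3 −2 1/3 −1 1/3 = −1 stop.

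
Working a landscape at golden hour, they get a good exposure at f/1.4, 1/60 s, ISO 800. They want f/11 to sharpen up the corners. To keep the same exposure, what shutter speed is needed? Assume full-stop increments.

Aperture: f/1.4 → f/2 → f/2.8 → f/4 → f/5.6 → f/8 → f/11 — 6 stops stopped down (darker).
Need 6 stops brighter from the shutter speed: 1/60 → 1/30 → 1/15 → 1/8 → 1/4 → 1/2 → 1.

1 s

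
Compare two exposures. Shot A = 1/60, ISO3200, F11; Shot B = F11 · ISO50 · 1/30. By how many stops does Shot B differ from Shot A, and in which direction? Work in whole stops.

5 stops darker

Aperture: unchanged.
Shutter speed: 1/60 → 1/30 — 1 stop slower (brighter).
ISO: 3200 → 1600 → 800 → 400 → 200 → 100 → 50 — 6 stops dropped (darker).
Net: +1 −6 = −5 stops.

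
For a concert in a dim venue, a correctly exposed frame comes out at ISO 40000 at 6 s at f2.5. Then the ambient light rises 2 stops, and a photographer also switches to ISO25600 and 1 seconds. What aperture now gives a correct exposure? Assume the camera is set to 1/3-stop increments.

f/1.6

Scene light: 2 stops brighter.
ISO: 40000 → 32000 → 25600 — 2/3 stop dropped (darker).
Shutter speed: 6 → 5 → 4 → 3.2 → 2.5 → 2 → 1.6 → 1.3 → 1 — 2 2/3 stops faster (darker).
Net so far: 1 1/3 stops darker. Aperture: f/2.5 → f/2.2 → f/2 → f/1.8 → f/1.6.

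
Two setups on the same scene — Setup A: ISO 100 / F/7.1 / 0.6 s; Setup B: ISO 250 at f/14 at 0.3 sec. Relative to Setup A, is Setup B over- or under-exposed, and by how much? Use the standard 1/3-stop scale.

1 2/3 stops darker

Aperture: f/7.1 → f/8 → f/9 → f/10 → f/11 → f/13 → f/14 — 2 stops smaller aperture (darker).
Shutter speed: 0.6 → 0.5 → 0.4 → 0.3 — 1 stop faster (darker).
ISO: 100 → 125 → 160 → 200 → 250 — 1 1/3 stops higher (brighter).
Net: −2 −1 +1 1/3 = −1 2/3 stops.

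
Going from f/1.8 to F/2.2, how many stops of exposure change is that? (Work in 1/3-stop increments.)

2/3 stop

f/1.8 → f/2 → f/2.2 — count the steps: 2 third-stops = 2/3 stop.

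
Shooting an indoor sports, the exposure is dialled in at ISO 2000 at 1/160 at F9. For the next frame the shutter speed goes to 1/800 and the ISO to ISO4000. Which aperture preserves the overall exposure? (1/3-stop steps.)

f/5.6

Shutter speed: 1/160 → 1/200 → 1/250 → 1/320 → 1/400 → 1/500 → 1/640 → 1/800 — 2 1/3 stops faster (darker).
ISO: 2000 → 2500 → 3200 → 4000 — 1 stop higher (brighter).
Net change so far: 1 1/3 stops darker. Offset with the aperture: f/9 → f/8 → f/7.1 → f/6.3 → f/5.6.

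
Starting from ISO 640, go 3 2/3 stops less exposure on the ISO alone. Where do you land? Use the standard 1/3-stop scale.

ISO 50

ISO: 640 → 500 → 400 → 320 → 250 → 200 → 160 → 125 → 100 → 80 → 64 → 50 — 3 2/3 stops lower (darker).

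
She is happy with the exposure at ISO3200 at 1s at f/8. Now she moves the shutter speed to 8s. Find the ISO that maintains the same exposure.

ISO 400

Shutter speed: 1 → 2 → 4 → 8 — 3 stops slower (brighter).
Need 3 stops darker from the ISO: 3200 → 1600 → 800 → 400.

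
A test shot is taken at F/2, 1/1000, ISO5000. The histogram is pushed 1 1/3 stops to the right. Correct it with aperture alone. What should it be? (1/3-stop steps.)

Overexposed by 1 1/3 stops → need 1 1/3 stops darker.
Aperture: f/2 → f/2.2 → f/2.5 → f/2.8 → f/3.2.

f/3.2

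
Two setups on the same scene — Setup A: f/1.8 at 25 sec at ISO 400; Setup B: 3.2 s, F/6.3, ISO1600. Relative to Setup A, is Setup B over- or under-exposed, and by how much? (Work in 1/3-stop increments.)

4 2/3 stops darker

Aperture: f/1.8 → f/2 → f/2.2 → f/2.5 → f/2.8 → f/3.2 → f/3.5 → f/4 → f/4.5 → f/5 → f/5.6 → f/6.3 — 3 2/3 stops stopped down (darker).
Shutter speed: 25 → 20 → 15 → 13 → 10 → 8 → 6 → 5 → 4 → 3.2 — 3 stops shorter (darker).
ISO: 400 → 500 → 640 → 800 → 1000 → 1250 → 1600 — 2 stops higher (brighter).
Net: −3 2/3 −3 +2 = −4 2/3 stops.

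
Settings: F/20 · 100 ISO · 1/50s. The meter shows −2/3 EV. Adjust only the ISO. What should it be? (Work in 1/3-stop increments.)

ISO 160

Underexposed by 2/3 stop → need 2/3 stop brighter.
ISO: 100 → 125 → 160.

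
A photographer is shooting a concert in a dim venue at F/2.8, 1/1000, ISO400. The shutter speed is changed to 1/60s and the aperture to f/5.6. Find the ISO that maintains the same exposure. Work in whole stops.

Shutter speed: 1/1000 → 1/500 → 1/250 → 1/125 → 1/60 — 4 stops slower (brighter).
Aperture: f/2.8 → f/4 → f/5.6 — 2 stops stopped down (darker).
Net change so far: 2 stops brighter. Offset with the ISO: 400 → 200 → 100.

ISO 100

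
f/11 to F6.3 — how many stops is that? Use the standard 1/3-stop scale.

f/11 → f/10 → f/9 → f/8 → f/7.1 → f/6.3 — count the steps: 5 third-stops = 1 2/3 stops.

1 2/3 stops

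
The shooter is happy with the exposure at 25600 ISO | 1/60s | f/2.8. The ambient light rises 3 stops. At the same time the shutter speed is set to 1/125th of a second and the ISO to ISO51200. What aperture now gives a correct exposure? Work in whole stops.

Scene light: 3 stops brighter.
Shutter speed: 1/60 → 1/125 — 1 stop shorter (darker).
ISO: 25600 → 51200 — 1 stop higher (brighter).
Net so far: 3 stops brighter. Aperture: f/2.8 → f/4 → f/5.6 → f/8.

f/8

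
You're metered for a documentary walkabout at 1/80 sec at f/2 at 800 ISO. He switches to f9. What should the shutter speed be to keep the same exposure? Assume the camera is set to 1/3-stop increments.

Aperture: f/2 → f/2.2 → f/2.5 → f/2.8 → f/3.2 → f/3.5 → f/4 → f/4.5 → f/5 → f/5.6 → f/6.3 → f/7.1 → f/8 → f/9 — 4 1/3 stops smaller aperture (darker).
Need 4 1/3 stops brighter from the shutter speed: 1/80 → 1/60 → 1/50 → 1/40 → 1/30 → 1/25 → 1/20 → 1/15 → 1/13 → 1/10 → 1/8 → 1/6 → 1/5 → 1/4.

1/4s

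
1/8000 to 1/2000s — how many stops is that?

2 stops

1/8000 → 1/4000 → 1/2000 — count the steps: 2 stops.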